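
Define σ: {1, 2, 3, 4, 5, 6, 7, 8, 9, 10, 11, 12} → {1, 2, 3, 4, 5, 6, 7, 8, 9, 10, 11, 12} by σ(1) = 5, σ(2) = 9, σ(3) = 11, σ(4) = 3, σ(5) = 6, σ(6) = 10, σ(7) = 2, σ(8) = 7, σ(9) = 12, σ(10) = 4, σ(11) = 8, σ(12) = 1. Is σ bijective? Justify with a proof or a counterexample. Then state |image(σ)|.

12

The values 5, 9, 11, 3, 6, 10, 2, 7, 12, 4, 8, 1 are a permutation of {1, 2, 3, 4, 5, 6, 7, 8, 9, 10, 11, 12}: each element appears exactly once.
So σ is injective and surjective, hence bijective.
The image of σ is {1, 2, 3, 4, 5, 6, 7, 8, 9, 10, 11, 12}, which has 12 elements.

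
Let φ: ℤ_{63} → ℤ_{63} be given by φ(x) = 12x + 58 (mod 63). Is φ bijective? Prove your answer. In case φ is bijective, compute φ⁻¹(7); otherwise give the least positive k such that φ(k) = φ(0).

21

By definition, φ is injective if φ(a) = φ(b) implies a = b.
We have gcd(12, 63) = 3 > 1. Taking a = 0 and b = 21: φ(0) = 58 and φ(21) = 12·21 + 58 = 310 ≡ 58 (mod 63).
So φ(0) = φ(21) while 0 ≠ 21, therefore φ is not injective, hence not bijective.
Since φ is not bijective, we find the least positive k with φ(k) = φ(0): this means 12k ≡ 0 (mod 63), i.e. 63 ∣ 12k. Since gcd(12, 63) = 3, dividing through by 3 this holds exactly when 21 ∣ 4k, and as gcd(4, 21) = 1, exactly when 21 ∣ k.
The smallest positive such k is 21.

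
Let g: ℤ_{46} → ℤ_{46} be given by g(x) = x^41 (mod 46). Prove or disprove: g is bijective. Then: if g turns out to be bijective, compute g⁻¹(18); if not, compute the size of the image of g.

6

Computing x^41 mod 46 for each x (by repeated squaring, reducing mod 46 at every step), the values g(0), g(1), …, g(45) are: 0, 1, 26, 29, 32, 7, 18, 11, 4, 13, 44, 15, 8, 25, 10, 19, 12, 5, 16, 37, 40, 43, 22, 23, 24, 3, 6, 9, 30, 41, 34, 27, 36, 21, 38, 31, 2, 33, 42, 35, 28, 39, 14, 17, 20, 45.
Every element of ℤ_{46} appears exactly once in this list, so g is a bijection, and in particular bijective.
Since g is bijective, we read off the preimage of 18 from the same table: g(6) = 18, so g⁻¹(18) = 6.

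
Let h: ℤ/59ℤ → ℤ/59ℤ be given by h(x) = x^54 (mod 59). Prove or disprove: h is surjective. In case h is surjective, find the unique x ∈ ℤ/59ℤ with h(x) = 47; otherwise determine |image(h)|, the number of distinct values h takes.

30

h(29): Repeated squaring mod 59: 29^1 ≡ 29, 29^2 ≡ 29² = 841 ≡ 15, 29^4 ≡ 15² = 225 ≡ 48, 29^8 ≡ 48² = 2304 ≡ 3, 29^16 ≡ 3² = 9, 29^32 ≡ 9² = 81 ≡ 22. Since 54 = 32 + 16 + 4 + 2, 29^54 ≡ 22·9·48·15: 22·9 = 198 ≡ 21, then 21·48 = 1008 ≡ 5, then 5·15 = 75 ≡ 16. So 29^54 ≡ 16 (mod 59).
h(30): Repeated squaring mod 59: 30^1 ≡ 30, 30^2 ≡ 30² = 900 ≡ 15, 30^4 ≡ 15² = 225 ≡ 48, 30^8 ≡ 48² = 2304 ≡ 3, 30^16 ≡ 3² = 9, 30^32 ≡ 9² = 81 ≡ 22. Since 54 = 32 + 16 + 4 + 2, 30^54 ≡ 22·9·48·15: 22·9 = 198 ≡ 21, then 21·48 = 1008 ≡ 5, then 5·15 = 75 ≡ 16. So 30^54 ≡ 16 (mod 59).
So h(29) = h(30) = 16 while 29 ≠ 30, thus h is not injective.
A non-injective map from the 59-element set ℤ/59ℤ to itself takes at most 58 distinct values, so it cannot be surjective. Therefore h is not surjective.
Since h is not surjective, we determine |image(h)|. Computing x^54 mod 59 for each x (by repeated squaring, reducing mod 59 at every step), the values h(0), h(1), …, h(58) are: 0, 1, 48, 51, 3, 27, 29, 36, 26, 5, 57, 46, 35, 12, 17, 20, 9, 41, 4, 53, 22, 7, 25, 15, 28, 21, 45, 19, 49, 16, 16, 49, 19, 45, 21, 28, 15, 25, 7, 22, 53, 4, 41, 9, 20, 17, 12, 35, 46, 57, 5, 26, 36, 29, 27, 3, 51, 48, 1.
The distinct values are {0, 1, 3, 4, 5, 7, 9, 12, 15, 16, 17, 19, 20, 21, 22, 25, 26, 27, 28, 29, 35, 36, 41, 45, 46, 48, 49, 51, 53, 57}; there are 30 of them.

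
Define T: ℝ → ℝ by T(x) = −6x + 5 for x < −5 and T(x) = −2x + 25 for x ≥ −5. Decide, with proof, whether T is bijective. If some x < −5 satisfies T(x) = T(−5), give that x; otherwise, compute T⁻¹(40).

-35/6

Both pieces are strictly decreasing (slopes −6 and −2), so each is injective on its own interval.
The left piece maps (−∞, −5) onto (35, ∞); the right piece maps [−5, ∞) onto (−∞, 35].
Since 35 = 35, the images partition ℝ: T is injective and surjective, hence bijective.
Because the two images are disjoint, no x < −5 has T(x) = T(−5), so we compute T⁻¹(40): 40 lies in (35, ∞), so solve −6x + 5 = 40: x = (40 − 5)/(−6) = −35/6.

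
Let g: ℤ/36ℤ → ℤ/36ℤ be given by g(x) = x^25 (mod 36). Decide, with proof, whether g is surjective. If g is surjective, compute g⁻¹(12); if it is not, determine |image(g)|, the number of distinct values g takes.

g(0) = 0^25 = 0.
g(6): Repeated squaring mod 36: 6^1 ≡ 6, 6^2 ≡ 6² = 36 ≡ 0, 6^4 ≡ 0² = 0, 6^8 ≡ 0² = 0, 6^16 ≡ 0² = 0. Since 25 = 16 + 8 + 1, 6^25 ≡ 0·0·6: 0·0 = 0, then 0·6 = 0. So 6^25 ≡ 0 (mod 36).
So g(0) = g(6) = 0 while 0 ≠ 6, therefore g is not injective.
A non-injective map from the 36-element set ℤ/36ℤ to itself takes at most 35 distinct values, so it cannot be surjective. Therefore g is not surjective.
Since g is not surjective, we determine |image(g)|. Computing x^25 mod 36 for each x (by repeated squaring, reducing mod 36 at every step), the values g(0), g(1), …, g(35) are: 0, 1, 20, 27, 4, 5, 0, 7, 8, 9, 28, 11, 0, 13, 32, 27, 16, 17, 0, 19, 20, 9, 4, 23, 0, 25, 8, 27, 28, 29, 0, 31, 32, 9, 16, 35.
The distinct values are {0, 1, 4, 5, 7, 8, 9, 11, 13, 16, 17, 19, 20, 23, 25, 27, 28, 29, 31, 32, 35}; there are 21 of them.

21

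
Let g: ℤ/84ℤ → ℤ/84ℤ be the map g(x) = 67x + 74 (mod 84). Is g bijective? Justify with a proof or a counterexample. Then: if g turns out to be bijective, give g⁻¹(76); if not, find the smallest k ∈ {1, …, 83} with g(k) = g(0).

74

Recall: g is injective when g(u) = g(v) forces u = v.
Suppose g(u) = g(v) in ℤ/84ℤ. Then 67u + 74 ≡ 67v + 74 (mod 84), therefore 67(u − v) ≡ 0 (mod 84).
Since gcd(67, 84) = 1, 67 is invertible modulo 84, therefore u − v ≡ 0 (mod 84), i.e. u = v.
We now compute 67⁻¹ mod 84 explicitly. Euclid's algorithm: 84 = 1·67 + 17, 67 = 3·17 + 16, 17 = 1·16 + 1; back-substituting gives 1 = 79·67 − 63·84, so 67⁻¹ ≡ 79 (mod 84).
For any y ∈ ℤ/84ℤ, x = 79(y − 74) mod 84 satisfies g(x) = 67·79(y − 74) + 74 ≡ y (since 67·79 ≡ 1 mod 84). So every y has a preimage.
So g is bijective.
Since g is bijective, we compute g⁻¹(76): solve 67x + 74 ≡ 76 (mod 84), i.e. 67x ≡ 2 (mod 84).
Multiplying by 67⁻¹ = 79 gives x ≡ 79·2 = 158 = 1·84 + 74 ≡ 74 (mod 84).
Check: g(74) = 67·74 + 74 = 5032 = 59·84 + 76 ≡ 76 (mod 84).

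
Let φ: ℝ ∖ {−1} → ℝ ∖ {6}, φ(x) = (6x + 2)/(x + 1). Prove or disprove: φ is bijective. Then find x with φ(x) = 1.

-1/5

Suppose φ(s) = φ(t). Cross-multiplying: (6s + 2)(t + 1) = (6t + 2)(s + 1).
Expanding both sides and cancelling the symmetric terms leaves 4·(s − t) = 0. Since 4 ≠ 0, s = t. So φ is injective.
For any y ≠ 6, solving y(x + 1) = 6x + 2 for x gives a well-defined x ≠ −1. So φ is surjective.
Therefore φ is bijective.
Solving φ(x) = 1: cross-multiplying gives 6x + 2 = 1(x + 1), which rearranges to 5x = −1, so x = −1/5.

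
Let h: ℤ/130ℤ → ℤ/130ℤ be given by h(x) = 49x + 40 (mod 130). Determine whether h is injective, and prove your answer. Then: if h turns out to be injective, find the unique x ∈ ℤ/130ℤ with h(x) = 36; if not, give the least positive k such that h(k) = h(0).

If h(a) = h(b), then 49a ≡ 49b (mod 130). Because gcd(49, 130) = 1, we may cancel 49 to get a ≡ b (mod 130).
Hence h is injective.
We now compute 49⁻¹ mod 130 explicitly. Euclid's algorithm: 130 = 2·49 + 32, 49 = 1·32 + 17, 32 = 1·17 + 15, 17 = 1·15 + 2, 15 = 7·2 + 1; back-substituting gives 1 = 69·49 − 26·130, so 49⁻¹ ≡ 69 (mod 130).
Since h is injective, we compute h⁻¹(36): solve 49x + 40 ≡ 36 (mod 130), i.e. 49x ≡ 126 (mod 130).
Multiplying by 49⁻¹ = 69 gives x ≡ 69·126 = 8694 = 66·130 + 114 ≡ 114 (mod 130).
Check: h(114) = 49·114 + 40 = 5626 = 43·130 + 36 ≡ 36 (mod 130).

114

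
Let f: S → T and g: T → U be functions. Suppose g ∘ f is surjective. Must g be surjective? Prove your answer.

surjective

Let c ∈ U. Since g ∘ f is surjective, some a ∈ S has g(f(a)) = c. Then b = f(a) ∈ T satisfies g(b) = c. So g is surjective.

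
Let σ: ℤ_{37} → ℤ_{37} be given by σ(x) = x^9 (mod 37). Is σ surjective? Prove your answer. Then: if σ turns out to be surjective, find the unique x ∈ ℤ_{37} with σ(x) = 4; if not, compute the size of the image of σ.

σ(3): Repeated squaring mod 37: 3^1 ≡ 3, 3^2 ≡ 3² = 9, 3^4 ≡ 9² = 81 ≡ 7, 3^8 ≡ 7² = 49 ≡ 12. Since 9 = 8 + 1, 3^9 ≡ 12·3: 12·3 = 36. So 3^9 ≡ 36 (mod 37).
σ(4): Repeated squaring mod 37: 4^1 ≡ 4, 4^2 ≡ 4² = 16, 4^4 ≡ 16² = 256 ≡ 34, 4^8 ≡ 34² = 1156 ≡ 9. Since 9 = 8 + 1, 4^9 ≡ 9·4: 9·4 = 36. So 4^9 ≡ 36 (mod 37).
So σ(3) = σ(4) = 36 while 3 ≠ 4, so σ is not injective.
A non-injective map from the 37-element set ℤ_{37} to itself takes at most 36 distinct values, so it cannot be surjective. Therefore σ is not surjective.
Since σ is not surjective, we determine |image(σ)|. Computing x^9 mod 37 for each x (by repeated squaring, reducing mod 37 at every step), the values σ(0), σ(1), …, σ(36) are: 0, 1, 31, 36, 36, 6, 6, 1, 6, 1, 1, 36, 1, 6, 31, 31, 1, 6, 31, 6, 31, 36, 6, 6, 31, 36, 1, 36, 36, 31, 36, 31, 31, 1, 1, 6, 36.
The distinct values are {0, 1, 6, 31, 36}; there are 5 of them.

5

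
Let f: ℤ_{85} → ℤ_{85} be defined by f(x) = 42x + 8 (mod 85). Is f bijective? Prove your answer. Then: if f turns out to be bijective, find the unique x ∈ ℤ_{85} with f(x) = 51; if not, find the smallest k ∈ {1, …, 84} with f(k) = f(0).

Suppose f(u) = f(v) in ℤ_{85}. Then 42u + 8 ≡ 42v + 8 (mod 85), hence 42(u − v) ≡ 0 (mod 85).
Since gcd(42, 85) = 1, 42 is invertible modulo 85, hence u − v ≡ 0 (mod 85), i.e. u = v.
We now compute 42⁻¹ mod 85 explicitly. Euclid's algorithm: 85 = 2·42 + 1; back-substituting gives 1 = 83·42 − 41·85, so 42⁻¹ ≡ 83 (mod 85).
For any y ∈ ℤ_{85}, x = 83(y − 8) mod 85 satisfies f(x) = 42·83(y − 8) + 8 ≡ y (since 42·83 ≡ 1 mod 85). So every y has a preimage.
So f is bijective.
Since f is bijective, we find f⁻¹(51): we need 42x ≡ 51 − 8 ≡ 43 (mod 85). Using 42⁻¹ = 83: x ≡ 83·43 = 3569 = 41·85 + 84, so x = 84.
Check: f(84) = 42·84 + 8 = 3536 = 41·85 + 51 ≡ 51 (mod 85).

84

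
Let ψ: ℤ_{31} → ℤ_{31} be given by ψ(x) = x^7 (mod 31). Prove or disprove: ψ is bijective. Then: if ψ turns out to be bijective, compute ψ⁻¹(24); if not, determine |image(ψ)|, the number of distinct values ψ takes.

12

Since 31 is prime, the nonzero elements of ℤ_{31} form a cyclic group of order 30.
As gcd(7, 30) = 1, raising to the 7th power is a bijection on this group: if a^7 ≡ b^7 then (ab^{−1})^7 = 1, and the only element of order dividing gcd(7, 30) = 1 is 1, so a = b.
With ψ(0) = 0 this makes ψ injective on all of ℤ_{31}, hence bijective (finite equal-size domain and codomain). In particular ψ is bijective.
Since ψ is bijective, we find the preimage of 24. The inverse of x ↦ x^7 on (ℤ_{31})^× is x ↦ x^13, because 7·13 = 91 = 3·30 + 1 ≡ 1 (mod 30) and x^{30} = 1 for x ≠ 0 (Fermat). So ψ⁻¹(24) = 24^13 mod 31.
Repeated squaring mod 31: 24^1 ≡ 24, 24^2 ≡ 24² = 576 ≡ 18, 24^4 ≡ 18² = 324 ≡ 14, 24^8 ≡ 14² = 196 ≡ 10. Since 13 = 8 + 4 + 1, 24^13 ≡ 10·14·24: 10·14 = 140 ≡ 16, then 16·24 = 384 ≡ 12. So 24^13 ≡ 12 (mod 31).
Hence ψ⁻¹(24) = 12.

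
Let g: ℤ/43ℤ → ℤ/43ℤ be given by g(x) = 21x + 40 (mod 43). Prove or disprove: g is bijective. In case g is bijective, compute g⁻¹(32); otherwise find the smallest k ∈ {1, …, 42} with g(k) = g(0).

If g(a) = g(b), then 21a ≡ 21b (mod 43). Because gcd(21, 43) = 1, we may cancel 21 to get a ≡ b (mod 43).
We now compute 21⁻¹ mod 43 explicitly. Euclid's algorithm: 43 = 2·21 + 1; back-substituting gives 1 = 41·21 − 20·43, so 21⁻¹ ≡ 41 (mod 43).
Then y ↦ 41(y − 40) is a two-sided inverse to g, so every y ∈ ℤ/43ℤ has a preimage.
Therefore g is bijective.
Since g is bijective, we compute g⁻¹(32): solve 21x + 40 ≡ 32 (mod 43), i.e. 21x ≡ 35 (mod 43).
Multiplying by 21⁻¹ = 41 gives x ≡ 41·35 = 1435 = 33·43 + 16 ≡ 16 (mod 43).
Check: g(16) = 21·16 + 40 = 376 = 8·43 + 32 ≡ 32 (mod 43).

16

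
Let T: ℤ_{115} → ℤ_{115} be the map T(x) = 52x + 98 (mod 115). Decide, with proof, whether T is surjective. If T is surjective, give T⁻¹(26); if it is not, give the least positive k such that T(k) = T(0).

Recall that surjectivity means every element of the codomain has a preimage under T.
Since gcd(52, 115) = 1, 52 is invertible modulo 115. Euclid's algorithm: 115 = 2·52 + 11, 52 = 4·11 + 8, 11 = 1·8 + 3, 8 = 2·3 + 2, 3 = 1·2 + 1; back-substituting gives 1 = 73·52 − 33·115, so 52⁻¹ ≡ 73 (mod 115).
For any y ∈ ℤ_{115}, x = 73(y − 98) mod 115 satisfies T(x) = 52·73(y − 98) + 98 ≡ y (since 52·73 ≡ 1 mod 115). So every y has a preimage.
So T is surjective.
Since T is surjective, we compute T⁻¹(26): solve 52x + 98 ≡ 26 (mod 115), i.e. 52x ≡ 43 (mod 115).
Multiplying by 52⁻¹ = 73 gives x ≡ 73·43 = 3139 = 27·115 + 34 ≡ 34 (mod 115).
Check: T(34) = 52·34 + 98 = 1866 = 16·115 + 26 ≡ 26 (mod 115).

34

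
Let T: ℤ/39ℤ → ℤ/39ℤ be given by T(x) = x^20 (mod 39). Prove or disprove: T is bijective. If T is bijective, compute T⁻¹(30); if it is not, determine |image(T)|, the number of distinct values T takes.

T(1) = 1^20 = 1.
T(5): Repeated squaring mod 39: 5^1 ≡ 5, 5^2 ≡ 5² = 25, 5^4 ≡ 25² = 625 ≡ 1, 5^8 ≡ 1² = 1, 5^16 ≡ 1² = 1. Since 20 = 16 + 4, 5^20 ≡ 1·1: 1·1 = 1. So 5^20 ≡ 1 (mod 39).
So T(1) = T(5) = 1 while 1 ≠ 5, thus T is not injective, hence not bijective.
Since T is not bijective, we determine |image(T)|. Computing x^20 mod 39 for each x (by repeated squaring, reducing mod 39 at every step), the values T(0), T(1), …, T(38) are: 0, 1, 22, 9, 16, 1, 3, 16, 1, 3, 22, 22, 27, 13, 1, 9, 22, 16, 27, 16, 16, 27, 16, 22, 9, 1, 13, 27, 22, 22, 3, 1, 16, 3, 1, 16, 9, 22, 1.
The distinct values are {0, 1, 3, 9, 13, 16, 22, 27}; there are 8 of them.

8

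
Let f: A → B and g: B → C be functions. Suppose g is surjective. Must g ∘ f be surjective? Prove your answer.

not surjective

No. Take A = {1}, B = C = {1, 2, 3, 4}, f(1) = 1, and g = identity (surjective).
Then (g ∘ f)(1) = 1, and 4 ∈ C has no preimage under g ∘ f, so g ∘ f is not surjective.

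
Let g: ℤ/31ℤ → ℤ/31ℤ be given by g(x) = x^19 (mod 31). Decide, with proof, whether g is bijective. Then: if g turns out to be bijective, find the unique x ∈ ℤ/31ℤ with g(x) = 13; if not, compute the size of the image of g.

21

Since 31 is prime, the nonzero elements of ℤ/31ℤ form a cyclic group of order 30.
As gcd(19, 30) = 1, raising to the 19th power is a bijection on this group: if x_1^19 ≡ x_2^19 then (x_1x_2^{−1})^19 = 1, and the only element of order dividing gcd(19, 30) = 1 is 1, so x_1 = x_2.
With g(0) = 0 this makes g injective on all of ℤ/31ℤ, hence bijective (finite equal-size domain and codomain). In particular g is bijective.
Since g is bijective, we find the preimage of 13. The inverse of x ↦ x^19 on (ℤ/31ℤ)^× is x ↦ x^19, because 19·19 = 361 = 12·30 + 1 ≡ 1 (mod 30) and x^{30} = 1 for x ≠ 0 (Fermat). So g⁻¹(13) = 13^19 mod 31.
Repeated squaring mod 31: 13^1 ≡ 13, 13^2 ≡ 13² = 169 ≡ 14, 13^4 ≡ 14² = 196 ≡ 10, 13^8 ≡ 10² = 100 ≡ 7, 13^16 ≡ 7² = 49 ≡ 18. Since 19 = 16 + 2 + 1, 13^19 ≡ 18·14·13: 18·14 = 252 ≡ 4, then 4·13 = 52 ≡ 21. So 13^19 ≡ 21 (mod 31).
Hence g⁻¹(13) = 21.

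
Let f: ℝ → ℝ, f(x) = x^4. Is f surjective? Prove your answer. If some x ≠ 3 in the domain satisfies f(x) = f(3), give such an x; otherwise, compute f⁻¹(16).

-3

Since 4 is even, x^4 ≥ 0 for all x ∈ ℝ, so −1 ∈ ℝ has no preimage. Therefore f is not surjective.
For the follow-up, such an x exists: taking x = −3 ∈ ℝ gives f(−3) = 81 = f(3) with −3 ≠ 3.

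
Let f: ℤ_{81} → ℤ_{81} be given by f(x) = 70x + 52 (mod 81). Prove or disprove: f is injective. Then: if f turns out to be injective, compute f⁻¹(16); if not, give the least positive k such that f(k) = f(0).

18

Suppose f(x_1) = f(x_2) in ℤ_{81}. Then 70x_1 + 52 ≡ 70x_2 + 52 (mod 81), therefore 70(x_1 − x_2) ≡ 0 (mod 81).
Since gcd(70, 81) = 1, 70 is invertible modulo 81, thus x_1 − x_2 ≡ 0 (mod 81), i.e. x_1 = x_2.
Thus f is injective.
We now compute 70⁻¹ mod 81 explicitly. Euclid's algorithm: 81 = 1·70 + 11, 70 = 6·11 + 4, 11 = 2·4 + 3, 4 = 1·3 + 1; back-substituting gives 1 = 22·70 − 19·81, so 70⁻¹ ≡ 22 (mod 81).
Since f is injective, we compute f⁻¹(16): solve 70x + 52 ≡ 16 (mod 81), i.e. 70x ≡ 45 (mod 81).
Multiplying by 70⁻¹ = 22 gives x ≡ 22·45 = 990 = 12·81 + 18 ≡ 18 (mod 81).
Check: f(18) = 70·18 + 52 = 1312 = 16·81 + 16 ≡ 16 (mod 81).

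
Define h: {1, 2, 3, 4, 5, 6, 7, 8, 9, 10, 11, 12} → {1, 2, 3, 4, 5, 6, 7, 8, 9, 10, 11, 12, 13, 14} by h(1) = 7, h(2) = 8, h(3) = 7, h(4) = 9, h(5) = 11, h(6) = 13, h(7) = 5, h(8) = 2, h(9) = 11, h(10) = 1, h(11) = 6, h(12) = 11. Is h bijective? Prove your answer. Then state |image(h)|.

9

h(1) = 7 = h(3) with 1 ≠ 3, so h is not injective, hence not bijective.
The image of h is {1, 2, 5, 6, 7, 8, 9, 11, 13}, which has 9 elements.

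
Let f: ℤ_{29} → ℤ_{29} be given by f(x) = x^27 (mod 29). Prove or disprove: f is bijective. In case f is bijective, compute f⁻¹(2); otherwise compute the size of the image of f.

15

Since 29 is prime, the nonzero elements of ℤ_{29} form a cyclic group of order 28.
As gcd(27, 28) = 1, raising to the 27th power is a bijection on this group: if x_1^27 ≡ x_2^27 then (x_1x_2^{−1})^27 = 1, and the only element of order dividing gcd(27, 28) = 1 is 1, so x_1 = x_2.
With f(0) = 0 this makes f injective on all of ℤ_{29}, hence bijective (finite equal-size domain and codomain). In particular f is bijective.
Since f is bijective, we find the preimage of 2. The inverse of x ↦ x^27 on (ℤ_{29})^× is x ↦ x^27, because 27·27 = 729 = 26·28 + 1 ≡ 1 (mod 28) and x^{28} = 1 for x ≠ 0 (Fermat). So f⁻¹(2) = 2^27 mod 29.
Repeated squaring mod 29: 2^1 ≡ 2, 2^2 ≡ 2² = 4, 2^4 ≡ 4² = 16, 2^8 ≡ 16² = 256 ≡ 24, 2^16 ≡ 24² = 576 ≡ 25. Since 27 = 16 + 8 + 2 + 1, 2^27 ≡ 25·24·4·2: 25·24 = 600 ≡ 20, then 20·4 = 80 ≡ 22, then 22·2 = 44 ≡ 15. So 2^27 ≡ 15 (mod 29).
Hence f⁻¹(2) = 15.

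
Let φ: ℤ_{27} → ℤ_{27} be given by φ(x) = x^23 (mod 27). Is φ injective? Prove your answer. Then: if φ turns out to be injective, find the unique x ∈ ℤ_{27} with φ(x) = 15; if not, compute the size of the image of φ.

19

φ(0) = 0^23 = 0.
φ(3): Repeated squaring mod 27: 3^1 ≡ 3, 3^2 ≡ 3² = 9, 3^4 ≡ 9² = 81 ≡ 0, 3^8 ≡ 0² = 0, 3^16 ≡ 0² = 0. Since 23 = 16 + 4 + 2 + 1, 3^23 ≡ 0·0·9·3: 0·0 = 0, then 0·9 = 0, then 0·3 = 0. So 3^23 ≡ 0 (mod 27).
So φ(0) = φ(3) = 0 while 0 ≠ 3, hence φ is not injective.
Since φ is not injective, we determine |image(φ)|. Computing x^23 mod 27 for each x (by repeated squaring, reducing mod 27 at every step), the values φ(0), φ(1), …, φ(26) are: 0, 1, 5, 0, 25, 20, 0, 13, 17, 0, 19, 23, 0, 16, 11, 0, 4, 8, 0, 10, 14, 0, 7, 2, 0, 22, 26.
The distinct values are {0, 1, 2, 4, 5, 7, 8, 10, 11, 13, 14, 16, 17, 19, 20, 22, 23, 25, 26}; there are 19 of them.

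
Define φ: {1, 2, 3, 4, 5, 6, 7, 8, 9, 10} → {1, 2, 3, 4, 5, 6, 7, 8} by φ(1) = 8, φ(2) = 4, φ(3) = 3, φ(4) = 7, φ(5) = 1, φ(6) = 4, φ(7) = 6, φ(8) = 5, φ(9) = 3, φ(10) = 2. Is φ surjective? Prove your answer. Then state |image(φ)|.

Every element of the codomain has a preimage: 1 = φ(5), 2 = φ(10), 3 = φ(3), 4 = φ(2), 5 = φ(8), 6 = φ(7), 7 = φ(4), 8 = φ(1).
Thus φ is surjective.
The image of φ is {1, 2, 3, 4, 5, 6, 7, 8}, which has 8 elements.

8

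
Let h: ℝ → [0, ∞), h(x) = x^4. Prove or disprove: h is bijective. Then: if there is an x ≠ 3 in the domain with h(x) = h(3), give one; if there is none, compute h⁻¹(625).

h(3) = 81 = (−3)^4 = h(−3) (since 4 is even), with 3 ≠ −3. So h is not injective, hence not bijective.
For the follow-up, such an x exists: taking x = −3 ∈ ℝ gives h(−3) = 81 = h(3) with −3 ≠ 3.

-3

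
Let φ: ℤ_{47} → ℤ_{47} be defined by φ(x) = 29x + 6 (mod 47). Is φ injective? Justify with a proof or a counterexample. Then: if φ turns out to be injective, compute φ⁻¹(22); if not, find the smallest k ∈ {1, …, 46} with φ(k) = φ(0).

20

Recall: φ is injective when φ(s) = φ(t) forces s = t.
Suppose φ(s) = φ(t) in ℤ_{47}. Then 29s + 6 ≡ 29t + 6 (mod 47), so 29(s − t) ≡ 0 (mod 47).
Since gcd(29, 47) = 1, 29 is invertible modulo 47, hence s − t ≡ 0 (mod 47), i.e. s = t.
Hence φ is injective.
We now compute 29⁻¹ mod 47 explicitly. Euclid's algorithm: 47 = 1·29 + 18, 29 = 1·18 + 11, 18 = 1·11 + 7, 11 = 1·7 + 4, 7 = 1·4 + 3, 4 = 1·3 + 1; back-substituting gives 1 = 13·29 − 8·47, so 29⁻¹ ≡ 13 (mod 47).
Since φ is injective, we find φ⁻¹(22): we need 29x ≡ 22 − 6 ≡ 16 (mod 47). Using 29⁻¹ = 13: x ≡ 13·16 = 208 = 4·47 + 20, so x = 20.
Check: φ(20) = 29·20 + 6 = 586 = 12·47 + 22 ≡ 22 (mod 47).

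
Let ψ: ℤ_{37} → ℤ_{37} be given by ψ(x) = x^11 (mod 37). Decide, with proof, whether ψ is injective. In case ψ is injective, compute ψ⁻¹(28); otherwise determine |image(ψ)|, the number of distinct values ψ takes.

3

Since 37 is prime, the nonzero elements of ℤ_{37} form a cyclic group of order 36.
As gcd(11, 36) = 1, raising to the 11th power is a bijection on this group: if a^11 ≡ b^11 then (ab^{−1})^11 = 1, and the only element of order dividing gcd(11, 36) = 1 is 1, so a = b.
With ψ(0) = 0 this makes ψ injective on all of ℤ_{37}, hence bijective (finite equal-size domain and codomain). In particular ψ is injective.
Since ψ is injective, we find the preimage of 28. The inverse of x ↦ x^11 on (ℤ_{37})^× is x ↦ x^23, because 11·23 = 253 = 7·36 + 1 ≡ 1 (mod 36) and x^{36} = 1 for x ≠ 0 (Fermat). So ψ⁻¹(28) = 28^23 mod 37.
Repeated squaring mod 37: 28^1 ≡ 28, 28^2 ≡ 28² = 784 ≡ 7, 28^4 ≡ 7² = 49 ≡ 12, 28^8 ≡ 12² = 144 ≡ 33, 28^16 ≡ 33² = 1089 ≡ 16. Since 23 = 16 + 4 + 2 + 1, 28^23 ≡ 16·12·7·28: 16·12 = 192 ≡ 7, then 7·7 = 49 ≡ 12, then 12·28 = 336 ≡ 3. So 28^23 ≡ 3 (mod 37).
Hence ψ⁻¹(28) = 3.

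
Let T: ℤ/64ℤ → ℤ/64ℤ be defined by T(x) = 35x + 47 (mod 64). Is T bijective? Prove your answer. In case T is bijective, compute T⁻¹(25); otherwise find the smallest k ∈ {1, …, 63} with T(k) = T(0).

Recall that T is injective if T(x_1) = T(x_2) implies x_1 = x_2.
Suppose T(x_1) = T(x_2) in ℤ/64ℤ. Then 35x_1 + 47 ≡ 35x_2 + 47 (mod 64), thus 35(x_1 − x_2) ≡ 0 (mod 64).
Since gcd(35, 64) = 1, 35 is invertible modulo 64, hence x_1 − x_2 ≡ 0 (mod 64), i.e. x_1 = x_2.
We now compute 35⁻¹ mod 64 explicitly. Euclid's algorithm: 64 = 1·35 + 29, 35 = 1·29 + 6, 29 = 4·6 + 5, 6 = 1·5 + 1; back-substituting gives 1 = 11·35 − 6·64, so 35⁻¹ ≡ 11 (mod 64).
Then y ↦ 11(y − 47) is a two-sided inverse to T, so every y ∈ ℤ/64ℤ has a preimage.
Hence T is bijective.
Since T is bijective, we compute T⁻¹(25): solve 35x + 47 ≡ 25 (mod 64), i.e. 35x ≡ 42 (mod 64).
Multiplying by 35⁻¹ = 11 gives x ≡ 11·42 = 462 = 7·64 + 14 ≡ 14 (mod 64).
Check: T(14) = 35·14 + 47 = 537 = 8·64 + 25 ≡ 25 (mod 64).

14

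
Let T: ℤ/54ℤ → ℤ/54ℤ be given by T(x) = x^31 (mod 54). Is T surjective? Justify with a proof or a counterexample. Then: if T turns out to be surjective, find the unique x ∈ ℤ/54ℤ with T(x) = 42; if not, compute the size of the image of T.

38

T(0) = 0^31 = 0.
T(6): Repeated squaring mod 54: 6^1 ≡ 6, 6^2 ≡ 6² = 36, 6^4 ≡ 36² = 1296 ≡ 0, 6^8 ≡ 0² = 0, 6^16 ≡ 0² = 0. Since 31 = 16 + 8 + 4 + 2 + 1, 6^31 ≡ 0·0·0·36·6: 0·0 = 0, then 0·0 = 0, then 0·36 = 0, then 0·6 = 0. So 6^31 ≡ 0 (mod 54).
So T(0) = T(6) = 0 while 0 ≠ 6, thus T is not injective.
A non-injective map from the 54-element set ℤ/54ℤ to itself takes at most 53 distinct values, so it cannot be surjective. Thus T is not surjective.
Since T is not surjective, we determine |image(T)|. Computing x^31 mod 54 for each x (by repeated squaring, reducing mod 54 at every step), the values T(0), T(1), …, T(53) are: 0, 1, 38, 27, 40, 23, 0, 25, 8, 27, 10, 47, 0, 49, 32, 27, 34, 17, 0, 19, 2, 27, 4, 41, 0, 43, 26, 27, 28, 11, 0, 13, 50, 27, 52, 35, 0, 37, 20, 27, 22, 5, 0, 7, 44, 27, 46, 29, 0, 31, 14, 27, 16, 53.
The distinct values are {0, 1, 2, 4, 5, 7, 8, 10, 11, 13, 14, 16, 17, 19, 20, 22, 23, 25, 26, 27, 28, 29, 31, 32, 34, 35, 37, 38, 40, 41, 43, 44, 46, 47, 49, 50, 52, 53}; there are 38 of them.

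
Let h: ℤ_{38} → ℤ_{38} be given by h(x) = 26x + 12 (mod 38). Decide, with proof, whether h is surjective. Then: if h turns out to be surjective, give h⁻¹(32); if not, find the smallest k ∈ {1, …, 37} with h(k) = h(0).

Recall: surjectivity means every element of the codomain has a preimage under h.
Since gcd(26, 38) = 2, we have 26x ≡ 0 (mod 2) for all x, so h(x) ≡ 0 (mod 2).
But 1 ≢ 0 (mod 2), so 1 ∈ ℤ_{38} has no preimage. Therefore h is not surjective.
Since h is not surjective, we find the least positive k with h(k) = h(0): this means 26k ≡ 0 (mod 38), i.e. 38 ∣ 26k. Since gcd(26, 38) = 2, dividing through by 2 this holds exactly when 19 ∣ 13k, and as gcd(13, 19) = 1, exactly when 19 ∣ k.
The smallest positive such k is 19.

19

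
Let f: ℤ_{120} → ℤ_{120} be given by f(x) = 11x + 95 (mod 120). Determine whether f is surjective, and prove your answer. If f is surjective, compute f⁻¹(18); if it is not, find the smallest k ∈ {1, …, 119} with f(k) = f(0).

Since gcd(11, 120) = 1, 11 is invertible modulo 120. Euclid's algorithm: 120 = 10·11 + 10, 11 = 1·10 + 1; back-substituting gives 1 = 11·11 − 1·120, so 11⁻¹ ≡ 11 (mod 120).
For any y ∈ ℤ_{120}, x = 11(y − 95) mod 120 satisfies f(x) = 11·11(y − 95) + 95 ≡ y (since 11·11 ≡ 1 mod 120). So every y has a preimage.
Thus f is surjective.
Since f is surjective, we find f⁻¹(18): we need 11x ≡ 18 − 95 ≡ 43 (mod 120). Using 11⁻¹ = 11: x ≡ 11·43 = 473 = 3·120 + 113, so x = 113.
Check: f(113) = 11·113 + 95 = 1338 = 11·120 + 18 ≡ 18 (mod 120).

113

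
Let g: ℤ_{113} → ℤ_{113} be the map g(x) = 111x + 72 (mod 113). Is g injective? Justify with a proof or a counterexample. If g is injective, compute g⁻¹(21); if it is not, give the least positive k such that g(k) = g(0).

82

Suppose g(s) = g(t) in ℤ_{113}. Then 111s + 72 ≡ 111t + 72 (mod 113), therefore 111(s − t) ≡ 0 (mod 113).
Since gcd(111, 113) = 1, 111 is invertible modulo 113, hence s − t ≡ 0 (mod 113), i.e. s = t.
Therefore g is injective.
We now compute 111⁻¹ mod 113 explicitly. Euclid's algorithm: 113 = 1·111 + 2, 111 = 55·2 + 1; back-substituting gives 1 = 56·111 − 55·113, so 111⁻¹ ≡ 56 (mod 113).
Since g is injective, we find g⁻¹(21): we need 111x ≡ 21 − 72 ≡ 62 (mod 113). Using 111⁻¹ = 56: x ≡ 56·62 = 3472 = 30·113 + 82, so x = 82.
Check: g(82) = 111·82 + 72 = 9174 = 81·113 + 21 ≡ 21 (mod 113).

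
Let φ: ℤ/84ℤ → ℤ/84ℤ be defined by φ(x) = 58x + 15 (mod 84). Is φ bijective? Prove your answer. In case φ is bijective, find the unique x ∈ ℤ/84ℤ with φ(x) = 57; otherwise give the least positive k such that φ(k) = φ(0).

We have gcd(58, 84) = 2 > 1. Taking u = 0 and v = 42: φ(0) = 15 and φ(42) = 58·42 + 15 = 2451 ≡ 15 (mod 84).
So φ(0) = φ(42) while 0 ≠ 42, hence φ is not injective, hence not bijective.
Since φ is not bijective, we find the least positive k with φ(k) = φ(0): this means 58k ≡ 0 (mod 84), i.e. 84 ∣ 58k. Since gcd(58, 84) = 2, dividing through by 2 this holds exactly when 42 ∣ 29k, and as gcd(29, 42) = 1, exactly when 42 ∣ k.
The smallest positive such k is 42.

42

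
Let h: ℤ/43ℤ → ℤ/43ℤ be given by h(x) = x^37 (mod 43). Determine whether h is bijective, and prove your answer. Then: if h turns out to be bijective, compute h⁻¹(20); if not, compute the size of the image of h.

3

Since 43 is prime, the nonzero elements of ℤ/43ℤ form a cyclic group of order 42.
As gcd(37, 42) = 1, raising to the 37th power is a bijection on this group: if s^37 ≡ t^37 then (st^{−1})^37 = 1, and the only element of order dividing gcd(37, 42) = 1 is 1, so s = t.
With h(0) = 0 this makes h injective on all of ℤ/43ℤ, hence bijective (finite equal-size domain and codomain). In particular h is bijective.
Since h is bijective, we find the preimage of 20. The inverse of x ↦ x^37 on (ℤ/43ℤ)^× is x ↦ x^25, because 37·25 = 925 = 22·42 + 1 ≡ 1 (mod 42) and x^{42} = 1 for x ≠ 0 (Fermat). So h⁻¹(20) = 20^25 mod 43.
Repeated squaring mod 43: 20^1 ≡ 20, 20^2 ≡ 20² = 400 ≡ 13, 20^4 ≡ 13² = 169 ≡ 40, 20^8 ≡ 40² = 1600 ≡ 9, 20^16 ≡ 9² = 81 ≡ 38. Since 25 = 16 + 8 + 1, 20^25 ≡ 38·9·20: 38·9 = 342 ≡ 41, then 41·20 = 820 ≡ 3. So 20^25 ≡ 3 (mod 43).
Hence h⁻¹(20) = 3.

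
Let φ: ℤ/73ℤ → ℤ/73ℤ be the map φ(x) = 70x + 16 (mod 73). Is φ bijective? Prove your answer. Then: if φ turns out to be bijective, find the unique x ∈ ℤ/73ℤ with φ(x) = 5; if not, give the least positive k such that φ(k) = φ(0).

28

Suppose φ(a) = φ(b) in ℤ/73ℤ. Then 70a + 16 ≡ 70b + 16 (mod 73), hence 70(a − b) ≡ 0 (mod 73).
Since gcd(70, 73) = 1, 70 is invertible modulo 73, hence a − b ≡ 0 (mod 73), i.e. a = b.
We now compute 70⁻¹ mod 73 explicitly. Euclid's algorithm: 73 = 1·70 + 3, 70 = 23·3 + 1; back-substituting gives 1 = 24·70 − 23·73, so 70⁻¹ ≡ 24 (mod 73).
Then y ↦ 24(y − 16) is a two-sided inverse to φ, so every y ∈ ℤ/73ℤ has a preimage.
Hence φ is bijective.
Since φ is bijective, we compute φ⁻¹(5): solve 70x + 16 ≡ 5 (mod 73), i.e. 70x ≡ 62 (mod 73).
Multiplying by 70⁻¹ = 24 gives x ≡ 24·62 = 1488 = 20·73 + 28 ≡ 28 (mod 73).
Check: φ(28) = 70·28 + 16 = 1976 = 27·73 + 5 ≡ 5 (mod 73).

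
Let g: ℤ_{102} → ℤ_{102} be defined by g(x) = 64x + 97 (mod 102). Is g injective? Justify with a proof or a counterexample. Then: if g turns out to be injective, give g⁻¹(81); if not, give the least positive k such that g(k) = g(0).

We have gcd(64, 102) = 2 > 1. Taking s = 0 and t = 51: g(0) = 97 and g(51) = 64·51 + 97 = 3361 ≡ 97 (mod 102).
So g(0) = g(51) while 0 ≠ 51, so g is not injective.
Since g is not injective, we find the least positive k with g(k) = g(0): this means 64k ≡ 0 (mod 102), i.e. 102 ∣ 64k. Since gcd(64, 102) = 2, dividing through by 2 this holds exactly when 51 ∣ 32k, and as gcd(32, 51) = 1, exactly when 51 ∣ k.
The smallest positive such k is 51.

51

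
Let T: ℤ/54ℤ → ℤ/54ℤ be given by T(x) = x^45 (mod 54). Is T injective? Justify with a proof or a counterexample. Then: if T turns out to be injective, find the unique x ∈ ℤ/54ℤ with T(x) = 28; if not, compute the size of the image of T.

T(0) = 0^45 = 0.
T(6): Repeated squaring mod 54: 6^1 ≡ 6, 6^2 ≡ 6² = 36, 6^4 ≡ 36² = 1296 ≡ 0, 6^8 ≡ 0² = 0, 6^16 ≡ 0² = 0, 6^32 ≡ 0² = 0. Since 45 = 32 + 8 + 4 + 1, 6^45 ≡ 0·0·0·6: 0·0 = 0, then 0·0 = 0, then 0·6 = 0. So 6^45 ≡ 0 (mod 54).
So T(0) = T(6) = 0 while 0 ≠ 6, thus T is not injective.
Since T is not injective, we determine |image(T)|. Computing x^45 mod 54 for each x (by repeated squaring, reducing mod 54 at every step), the values T(0), T(1), …, T(53) are: 0, 1, 26, 27, 28, 53, 0, 1, 26, 27, 28, 53, 0, 1, 26, 27, 28, 53, 0, 1, 26, 27, 28, 53, 0, 1, 26, 27, 28, 53, 0, 1, 26, 27, 28, 53, 0, 1, 26, 27, 28, 53, 0, 1, 26, 27, 28, 53, 0, 1, 26, 27, 28, 53.
The distinct values are {0, 1, 26, 27, 28, 53}; there are 6 of them.

6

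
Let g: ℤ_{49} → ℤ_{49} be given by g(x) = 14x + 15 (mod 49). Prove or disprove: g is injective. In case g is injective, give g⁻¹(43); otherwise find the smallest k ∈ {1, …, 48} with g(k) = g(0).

By definition, injectivity means: for all a, b in the domain, g(a) = g(b) implies a = b.
We have gcd(14, 49) = 7 > 1. Taking a = 0 and b = 7: g(0) = 15 and g(7) = 14·7 + 15 = 113 ≡ 15 (mod 49).
So g(0) = g(7) while 0 ≠ 7, thus g is not injective.
Since g is not injective, we find the least positive k with g(k) = g(0): this means 14k ≡ 0 (mod 49), i.e. 49 ∣ 14k. Since gcd(14, 49) = 7, dividing through by 7 this holds exactly when 7 ∣ 2k, and as gcd(2, 7) = 1, exactly when 7 ∣ k.
The smallest positive such k is 7.

7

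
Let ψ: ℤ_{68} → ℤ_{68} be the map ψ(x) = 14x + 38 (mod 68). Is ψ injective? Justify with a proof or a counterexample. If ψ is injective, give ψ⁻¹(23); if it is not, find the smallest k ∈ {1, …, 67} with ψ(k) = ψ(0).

34

We have gcd(14, 68) = 2 > 1. Taking a = 0 and b = 34: ψ(0) = 38 and ψ(34) = 14·34 + 38 = 514 ≡ 38 (mod 68).
So ψ(0) = ψ(34) while 0 ≠ 34, therefore ψ is not injective.
Since ψ is not injective, we find the least positive k with ψ(k) = ψ(0): this means 14k ≡ 0 (mod 68), i.e. 68 ∣ 14k. Since gcd(14, 68) = 2, dividing through by 2 this holds exactly when 34 ∣ 7k, and as gcd(7, 34) = 1, exactly when 34 ∣ k.
The smallest positive such k is 34.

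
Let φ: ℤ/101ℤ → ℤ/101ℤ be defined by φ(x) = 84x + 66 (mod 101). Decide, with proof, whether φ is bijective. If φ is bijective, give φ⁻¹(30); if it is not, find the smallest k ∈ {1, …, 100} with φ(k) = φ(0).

By definition, φ is injective when φ(u) = φ(v) forces u = v.
Suppose φ(u) = φ(v) in ℤ/101ℤ. Then 84u + 66 ≡ 84v + 66 (mod 101), so 84(u − v) ≡ 0 (mod 101).
Since gcd(84, 101) = 1, 84 is invertible modulo 101, hence u − v ≡ 0 (mod 101), i.e. u = v.
We now compute 84⁻¹ mod 101 explicitly. Euclid's algorithm: 101 = 1·84 + 17, 84 = 4·17 + 16, 17 = 1·16 + 1; back-substituting gives 1 = 95·84 − 79·101, so 84⁻¹ ≡ 95 (mod 101).
Then y ↦ 95(y − 66) is a two-sided inverse to φ, so every y ∈ ℤ/101ℤ has a preimage.
Therefore φ is bijective.
Since φ is bijective, we compute φ⁻¹(30): solve 84x + 66 ≡ 30 (mod 101), i.e. 84x ≡ 65 (mod 101).
Multiplying by 84⁻¹ = 95 gives x ≡ 95·65 = 6175 = 61·101 + 14 ≡ 14 (mod 101).
Check: φ(14) = 84·14 + 66 = 1242 = 12·101 + 30 ≡ 30 (mod 101).

14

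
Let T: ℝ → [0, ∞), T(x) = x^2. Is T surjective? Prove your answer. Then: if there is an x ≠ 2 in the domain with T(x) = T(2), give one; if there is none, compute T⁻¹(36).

For any y ∈ [0, ∞), x = y^{1/2} ∈ ℝ satisfies x^2 = y, so T is surjective.
For the follow-up, such an x exists: taking x = −2 ∈ ℝ gives T(−2) = 4 = T(2) with −2 ≠ 2.

-2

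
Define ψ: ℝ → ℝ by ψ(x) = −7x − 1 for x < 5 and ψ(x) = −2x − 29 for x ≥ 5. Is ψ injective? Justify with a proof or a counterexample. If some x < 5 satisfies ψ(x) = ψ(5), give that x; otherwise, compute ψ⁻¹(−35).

Both pieces are strictly decreasing (slopes −7 and −2), so each is injective on its own interval.
The left piece maps (−∞, 5) onto (−36, ∞); the right piece maps [5, ∞) onto (−∞, −39].
These images are disjoint, so no value is attained by both pieces. Hence ψ is injective.
Because the two images are disjoint, no x < 5 has ψ(x) = ψ(5), so we compute ψ⁻¹(−35): −35 lies in (−36, ∞), so solve −7x − 1 = −35: x = (−35 + 1)/(−7) = 34/7.

34/7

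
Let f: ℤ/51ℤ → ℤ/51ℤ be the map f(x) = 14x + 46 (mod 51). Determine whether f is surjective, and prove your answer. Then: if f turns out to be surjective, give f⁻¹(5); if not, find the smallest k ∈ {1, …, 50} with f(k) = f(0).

Recall that surjectivity means every element of the codomain has a preimage under f.
Since gcd(14, 51) = 1, 14 is invertible modulo 51. Euclid's algorithm: 51 = 3·14 + 9, 14 = 1·9 + 5, 9 = 1·5 + 4, 5 = 1·4 + 1; back-substituting gives 1 = 11·14 − 3·51, so 14⁻¹ ≡ 11 (mod 51).
Then y ↦ 11(y − 46) is a two-sided inverse to f, so every y ∈ ℤ/51ℤ has a preimage.
Therefore f is surjective.
Since f is surjective, we find f⁻¹(5): we need 14x ≡ 5 − 46 ≡ 10 (mod 51). Using 14⁻¹ = 11: x ≡ 11·10 = 110 = 2·51 + 8, so x = 8.
Check: f(8) = 14·8 + 46 = 158 = 3·51 + 5 ≡ 5 (mod 51).

8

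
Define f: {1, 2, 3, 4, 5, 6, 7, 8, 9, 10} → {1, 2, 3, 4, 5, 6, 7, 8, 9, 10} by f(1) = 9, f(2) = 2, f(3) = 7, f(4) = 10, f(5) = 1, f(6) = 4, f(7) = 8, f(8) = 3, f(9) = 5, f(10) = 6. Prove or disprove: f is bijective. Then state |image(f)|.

10

The values 9, 2, 7, 10, 1, 4, 8, 3, 5, 6 are a permutation of {1, 2, 3, 4, 5, 6, 7, 8, 9, 10}: each element appears exactly once.
So f is injective and surjective, hence bijective.
The image of f is {1, 2, 3, 4, 5, 6, 7, 8, 9, 10}, which has 10 elements.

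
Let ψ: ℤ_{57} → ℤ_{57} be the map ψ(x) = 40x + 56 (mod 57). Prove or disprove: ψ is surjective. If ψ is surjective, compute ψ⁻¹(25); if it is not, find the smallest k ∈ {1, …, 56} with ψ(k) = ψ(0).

Since gcd(40, 57) = 1, 40 is invertible modulo 57. Euclid's algorithm: 57 = 1·40 + 17, 40 = 2·17 + 6, 17 = 2·6 + 5, 6 = 1·5 + 1; back-substituting gives 1 = 10·40 − 7·57, so 40⁻¹ ≡ 10 (mod 57).
Then y ↦ 10(y − 56) is a two-sided inverse to ψ, so every y ∈ ℤ_{57} has a preimage.
Hence ψ is surjective.
Since ψ is surjective, we find ψ⁻¹(25): we need 40x ≡ 25 − 56 ≡ 26 (mod 57). Using 40⁻¹ = 10: x ≡ 10·26 = 260 = 4·57 + 32, so x = 32.
Check: ψ(32) = 40·32 + 56 = 1336 = 23·57 + 25 ≡ 25 (mod 57).

32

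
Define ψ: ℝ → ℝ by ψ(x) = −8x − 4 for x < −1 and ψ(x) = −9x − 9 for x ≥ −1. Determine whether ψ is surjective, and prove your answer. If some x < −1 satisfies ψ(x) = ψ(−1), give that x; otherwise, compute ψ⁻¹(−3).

Both pieces are strictly decreasing (slopes −8 and −9), so each is injective on its own interval.
The left piece maps (−∞, −1) onto (4, ∞); the right piece maps [−1, ∞) onto (−∞, 0].
The union (4, ∞) ∪ (−∞, 0] omits the interval between 4 and 0; in particular 4 has no preimage. So ψ is not surjective.
Because the two images are disjoint, no x < −1 has ψ(x) = ψ(−1), so we compute ψ⁻¹(−3): −3 lies in (−∞, 0], so solve −9x − 9 = −3: x = (−3 + 9)/(−9) = −2/3.

-2/3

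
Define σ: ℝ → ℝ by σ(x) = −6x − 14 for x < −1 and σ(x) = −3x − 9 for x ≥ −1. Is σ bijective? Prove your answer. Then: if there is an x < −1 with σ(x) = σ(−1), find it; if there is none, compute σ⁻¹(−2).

Both pieces are strictly decreasing (slopes −6 and −3), so each is injective on its own interval.
The left piece maps (−∞, −1) onto (−8, ∞); the right piece maps [−1, ∞) onto (−∞, −6].
These images overlap. In particular σ(−1) = −6 (right piece), and solving −6x − 14 = −6 on the left piece gives x = −4/3 < −1.
So σ(−4/3) = σ(−1) with −4/3 ≠ −1, and σ is not injective, hence not bijective. This x = −4/3 is the requested value below −1.

-4/3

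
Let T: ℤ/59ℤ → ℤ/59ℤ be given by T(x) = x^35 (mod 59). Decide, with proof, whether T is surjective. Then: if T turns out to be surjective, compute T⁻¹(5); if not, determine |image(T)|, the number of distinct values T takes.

57

Since 59 is prime, the nonzero elements of ℤ/59ℤ form a cyclic group of order 58.
As gcd(35, 58) = 1, raising to the 35th power is a bijection on this group: if x_1^35 ≡ x_2^35 then (x_1x_2^{−1})^35 = 1, and the only element of order dividing gcd(35, 58) = 1 is 1, so x_1 = x_2.
With T(0) = 0 this makes T injective on all of ℤ/59ℤ, hence bijective (finite equal-size domain and codomain). In particular T is surjective.
Since T is surjective, we find the preimage of 5. The inverse of x ↦ x^35 on (ℤ/59ℤ)^× is x ↦ x^5, because 35·5 = 175 = 3·58 + 1 ≡ 1 (mod 58) and x^{58} = 1 for x ≠ 0 (Fermat). So T⁻¹(5) = 5^5 mod 59.
Repeated squaring mod 59: 5^1 ≡ 5, 5^2 ≡ 5² = 25, 5^4 ≡ 25² = 625 ≡ 35. Since 5 = 4 + 1, 5^5 ≡ 35·5: 35·5 = 175 ≡ 57. So 5^5 ≡ 57 (mod 59).
Hence T⁻¹(5) = 57.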